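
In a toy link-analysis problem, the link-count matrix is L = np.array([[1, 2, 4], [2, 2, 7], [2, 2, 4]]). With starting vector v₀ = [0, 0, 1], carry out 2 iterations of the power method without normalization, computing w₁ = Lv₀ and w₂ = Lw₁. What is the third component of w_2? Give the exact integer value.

w1 = Lv₀ = (1·0 + 2·0 + 4·1; 2·0 + 2·0 + 7·1; 2·0 + 2·0 + 4·1) = (4, 7, 4)
w2 = Lw1 = (1·4 + 2·7 + 4·4; 2·4 + 2·7 + 7·4; 2·4 + 2·7 + 4·4) = (34, 50, 38)
The requested component of w2 is 38.

38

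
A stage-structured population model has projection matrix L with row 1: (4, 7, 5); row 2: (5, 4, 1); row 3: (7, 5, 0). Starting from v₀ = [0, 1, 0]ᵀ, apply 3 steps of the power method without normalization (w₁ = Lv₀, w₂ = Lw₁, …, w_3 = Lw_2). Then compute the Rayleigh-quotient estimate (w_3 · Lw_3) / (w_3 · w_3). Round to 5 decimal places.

w1 = Lv₀ = (4·0 + 7·1 + 5·0; 5·0 + 4·1 + 1·0; 7·0 + 5·1 + 0·0) = (7, 4, 5)
w2 = Lw1 = (4·7 + 7·4 + 5·5; 5·7 + 4·4 + 1·5; 7·7 + 5·4 + 0·5) = (81, 56, 69)
w3 = Lw2 = (1061, 698, 847)
Lw3 = (13365, 8944, 10917)
w3·Lw3 = 1061·13365 + 698·8944 + 847·10917 = 29669876; w3·w3 = 1061·1061 + 698·698 + 847·847 = 2330334
λ ≈ 29669876/2330334 = 12.73203

λ ≈ 12.73203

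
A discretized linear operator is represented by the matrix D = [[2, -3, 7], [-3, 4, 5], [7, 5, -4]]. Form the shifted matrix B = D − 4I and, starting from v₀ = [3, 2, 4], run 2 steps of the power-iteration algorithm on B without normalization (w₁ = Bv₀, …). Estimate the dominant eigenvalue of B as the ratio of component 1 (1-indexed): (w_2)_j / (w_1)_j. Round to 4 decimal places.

μ ≈ -4.5000

B = D − 4I has rows (-2, -3, 7); (-3, 0, 5); (7, 5, -8)
w1 = Bv₀ = (16, 11, -1)
w2 = Bw1 = (-72, -53, 175)
Ratio: -72/16 = -4.5000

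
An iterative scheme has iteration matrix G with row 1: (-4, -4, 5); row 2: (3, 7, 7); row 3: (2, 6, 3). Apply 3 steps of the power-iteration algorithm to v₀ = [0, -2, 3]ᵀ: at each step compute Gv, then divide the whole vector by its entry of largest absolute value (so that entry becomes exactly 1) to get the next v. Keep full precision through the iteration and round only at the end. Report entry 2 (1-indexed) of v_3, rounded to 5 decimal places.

Gv0 = (23.000000, 7.000000, -3.000000); divide by 23.000000 → v1 = (1.000000, 0.304348, -0.130435)
Gv1 = (-5.869565, 4.217391, 3.434783); divide by -5.869565 → v2 = (1.000000, -0.718519, -0.585185)
Gv2 = (-4.051852, -6.125926, -4.066667); divide by -6.125926 → v3 = (0.661427, 1.000000, 0.663845)
Requested entry of v3: 827/827 = 1.00000

1.00000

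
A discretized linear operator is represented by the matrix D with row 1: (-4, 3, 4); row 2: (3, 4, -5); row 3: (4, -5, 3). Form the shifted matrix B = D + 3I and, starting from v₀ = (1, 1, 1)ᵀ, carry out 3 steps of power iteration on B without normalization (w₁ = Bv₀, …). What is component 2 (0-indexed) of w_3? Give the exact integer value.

150

B = D + 3I has rows (-1, 3, 4); (3, 7, -5); (4, -5, 6)
w1 = Bv₀ = ((-1)·1 + 3·1 + 4·1; 3·1 + 7·1 + (-5)·1; 4·1 + (-5)·1 + 6·1) = (6, 5, 5)
w2 = Bw1 = ((-1)·6 + 3·5 + 4·5; 3·6 + 7·5 + (-5)·5; 4·6 + (-5)·5 + 6·5) = (29, 28, 29)
w3 = Bw2 = (171, 138, 150)
Requested component of w3: 150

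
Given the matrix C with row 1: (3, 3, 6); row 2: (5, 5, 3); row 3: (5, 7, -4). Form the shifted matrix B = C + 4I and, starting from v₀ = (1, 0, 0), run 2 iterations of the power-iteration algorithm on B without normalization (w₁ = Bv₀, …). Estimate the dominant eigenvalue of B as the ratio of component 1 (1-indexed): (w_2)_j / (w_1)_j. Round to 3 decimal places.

13.429

B = C + 4I has rows (7, 3, 6); (5, 9, 3); (5, 7, 0)
w1 = Bv₀ = (7·1 + 3·0 + 6·0; 5·1 + 9·0 + 3·0; 5·1 + 7·0 + 0·0) = (7, 5, 5)
w2 = Bw1 = (7·7 + 3·5 + 6·5; 5·7 + 9·5 + 3·5; 5·7 + 7·5 + 0·5) = (94, 95, 70)
Ratio: 94/7 = 13.429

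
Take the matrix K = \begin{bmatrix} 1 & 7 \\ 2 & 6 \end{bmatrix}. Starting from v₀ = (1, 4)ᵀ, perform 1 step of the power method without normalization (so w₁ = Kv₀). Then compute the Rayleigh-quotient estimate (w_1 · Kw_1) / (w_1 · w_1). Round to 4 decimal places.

λ ≈ 7.7014

w1 = Kv₀ = (1·1 + 7·4; 2·1 + 6·4) = (29, 26)
Kw1 = (211, 214)
w1·Kw1 = 29·211 + 26·214 = 11683; w1·w1 = 29·29 + 26·26 = 1517
λ ≈ 11683/1517 = 7.7014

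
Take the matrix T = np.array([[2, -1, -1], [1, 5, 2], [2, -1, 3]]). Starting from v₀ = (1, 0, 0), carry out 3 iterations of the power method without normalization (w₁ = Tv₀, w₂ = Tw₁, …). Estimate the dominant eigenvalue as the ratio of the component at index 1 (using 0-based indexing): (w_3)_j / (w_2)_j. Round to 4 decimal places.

6.7273

w1 = Tv₀ = (2·1 + (-1)·0 + (-1)·0; 1·1 + 5·0 + 2·0; 2·1 + (-1)·0 + 3·0) = (2, 1, 2)
w2 = Tw1 = (2·2 + (-1)·1 + (-1)·2; 1·2 + 5·1 + 2·2; 2·2 + (-1)·1 + 3·2) = (1, 11, 9)
w3 = Tw2 = (-18, 74, 18)
Ratio at component: 74 / 11 = 6.7273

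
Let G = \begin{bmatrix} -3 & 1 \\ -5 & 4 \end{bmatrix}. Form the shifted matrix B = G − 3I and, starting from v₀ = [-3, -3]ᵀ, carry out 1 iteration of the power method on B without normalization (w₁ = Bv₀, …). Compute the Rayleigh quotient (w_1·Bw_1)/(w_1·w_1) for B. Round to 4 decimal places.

-5.2195

B = G − 3I has rows (-6, 1); (-5, 1)
w1 = Bv₀ = (15, 12)
Bw1 = (-78, -63)
w1·Bw1 = -1926; w1·w1 = 369; μ ≈ -1926/369 = -5.2195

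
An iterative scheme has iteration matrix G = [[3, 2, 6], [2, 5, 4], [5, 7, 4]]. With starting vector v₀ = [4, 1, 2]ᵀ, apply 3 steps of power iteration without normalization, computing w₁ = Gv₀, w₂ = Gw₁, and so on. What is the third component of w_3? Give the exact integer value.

w1 = Gv₀ = (3·4 + 2·1 + 6·2; 2·4 + 5·1 + 4·2; 5·4 + 7·1 + 4·2) = (26, 21, 35)
w2 = Gw1 = (3·26 + 2·21 + 6·35; 2·26 + 5·21 + 4·35; 5·26 + 7·21 + 4·35) = (330, 297, 417)
w3 = Gw2 = (4086, 3813, 5397)
The requested component of w3 is 5397.

5397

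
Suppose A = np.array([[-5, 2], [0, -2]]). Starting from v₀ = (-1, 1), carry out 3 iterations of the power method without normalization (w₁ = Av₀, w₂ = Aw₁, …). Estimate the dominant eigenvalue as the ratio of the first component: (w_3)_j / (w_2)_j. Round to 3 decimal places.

w1 = Av₀ = (7, -2)
w2 = Aw1 = (-39, 4)
w3 = Aw2 = (203, -8)
Ratio at component: 203 / -39 = -5.205

λ ≈ -5.205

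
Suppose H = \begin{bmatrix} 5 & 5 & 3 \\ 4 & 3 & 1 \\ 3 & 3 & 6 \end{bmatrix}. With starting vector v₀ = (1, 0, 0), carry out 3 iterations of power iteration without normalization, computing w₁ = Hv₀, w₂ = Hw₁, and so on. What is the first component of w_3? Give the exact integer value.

w1 = Hv₀ = (5·1 + 5·0 + 3·0; 4·1 + 3·0 + 1·0; 3·1 + 3·0 + 6·0) = (5, 4, 3)
w2 = Hw1 = (5·5 + 5·4 + 3·3; 4·5 + 3·4 + 1·3; 3·5 + 3·4 + 6·3) = (54, 35, 45)
w3 = Hw2 = (580, 366, 537)
The requested component of w3 is 580.

580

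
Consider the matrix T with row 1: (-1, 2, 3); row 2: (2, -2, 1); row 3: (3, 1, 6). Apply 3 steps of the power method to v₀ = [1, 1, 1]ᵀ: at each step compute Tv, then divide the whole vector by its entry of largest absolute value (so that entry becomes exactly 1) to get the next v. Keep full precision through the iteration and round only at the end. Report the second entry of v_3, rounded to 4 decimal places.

0.1803

Tv0 = (4.00000, 1.00000, 10.00000); divide by 10.00000 → v1 = (0.40000, 0.10000, 1.00000)
Tv1 = (2.80000, 1.60000, 7.30000); divide by 7.30000 → v2 = (0.38356, 0.21918, 1.00000)
Tv2 = (3.05479, 1.32877, 7.36986); divide by 7.36986 → v3 = (0.41450, 0.18030, 1.00000)
Requested entry of v3: 97/538 = 0.1803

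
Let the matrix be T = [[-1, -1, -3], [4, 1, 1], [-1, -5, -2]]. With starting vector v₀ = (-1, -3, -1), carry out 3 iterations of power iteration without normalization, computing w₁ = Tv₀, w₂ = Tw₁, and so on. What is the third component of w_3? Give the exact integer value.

-131

w1 = Tv₀ = (7, -8, 18)
w2 = Tw1 = (-53, 38, -3)
w3 = Tw2 = (24, -177, -131)
The requested component of w3 is -131.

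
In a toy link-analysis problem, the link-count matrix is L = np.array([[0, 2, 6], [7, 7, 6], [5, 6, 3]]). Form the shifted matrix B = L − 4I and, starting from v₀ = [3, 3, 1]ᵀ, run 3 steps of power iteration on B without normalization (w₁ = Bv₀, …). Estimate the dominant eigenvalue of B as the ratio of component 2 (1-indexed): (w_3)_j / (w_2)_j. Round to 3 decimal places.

B = L − 4I has rows (-4, 2, 6); (7, 3, 6); (5, 6, -1)
w1 = Bv₀ = ((-4)·3 + 2·3 + 6·1; 7·3 + 3·3 + 6·1; 5·3 + 6·3 + (-1)·1) = (0, 36, 32)
w2 = Bw1 = ((-4)·0 + 2·36 + 6·32; 7·0 + 3·36 + 6·32; 5·0 + 6·36 + (-1)·32) = (264, 300, 184)
w3 = Bw2 = (648, 3852, 2936)
Ratio: 3852/300 = 12.840

μ ≈ 12.840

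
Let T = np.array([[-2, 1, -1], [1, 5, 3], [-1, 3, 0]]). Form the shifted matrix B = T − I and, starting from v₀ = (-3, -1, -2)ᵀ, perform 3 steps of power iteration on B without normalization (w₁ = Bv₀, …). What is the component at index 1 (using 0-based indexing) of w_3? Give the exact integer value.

B = T − I has rows (-3, 1, -1); (1, 4, 3); (-1, 3, -1)
w1 = Bv₀ = (10, -13, 2)
w2 = Bw1 = (-45, -36, -51)
w3 = Bw2 = (150, -342, -12)
Requested component of w3: -342

-342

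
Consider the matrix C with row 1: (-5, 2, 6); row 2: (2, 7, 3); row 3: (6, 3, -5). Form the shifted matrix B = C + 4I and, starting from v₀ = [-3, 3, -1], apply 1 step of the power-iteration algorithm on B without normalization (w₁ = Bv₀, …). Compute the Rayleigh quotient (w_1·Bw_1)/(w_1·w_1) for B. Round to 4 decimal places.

B = C + 4I has rows (-1, 2, 6); (2, 11, 3); (6, 3, -1)
w1 = Bv₀ = (3, 24, -8)
Bw1 = (-3, 246, 98)
w1·Bw1 = 5111; w1·w1 = 649; μ ≈ 5111/649 = 7.8752

μ ≈ 7.8752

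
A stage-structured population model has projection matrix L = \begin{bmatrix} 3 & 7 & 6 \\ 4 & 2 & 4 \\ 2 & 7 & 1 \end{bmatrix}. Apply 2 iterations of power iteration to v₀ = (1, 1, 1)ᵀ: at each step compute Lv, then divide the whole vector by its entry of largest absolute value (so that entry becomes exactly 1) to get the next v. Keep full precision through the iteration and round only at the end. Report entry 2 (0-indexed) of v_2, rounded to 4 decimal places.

Lv0 = (16.00000, 10.00000, 10.00000); divide by 16.00000 → v1 = (1.00000, 0.62500, 0.62500)
Lv1 = (11.12500, 7.75000, 7.00000); divide by 11.12500 → v2 = (1.00000, 0.69663, 0.62921)
Requested entry of v2: 112/178 = 0.6292

0.6292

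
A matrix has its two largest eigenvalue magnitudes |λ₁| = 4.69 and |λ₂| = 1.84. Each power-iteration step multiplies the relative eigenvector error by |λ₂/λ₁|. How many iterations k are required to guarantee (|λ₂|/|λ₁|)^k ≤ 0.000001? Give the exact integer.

15

|λ₂/λ₁| = 1.84/4.69 = 0.39232
Need k ≥ ln(0.000001) / ln(0.39232) = -13.8155 / -0.9357 ≈ 14.765
Smallest integer k satisfying the bound: 15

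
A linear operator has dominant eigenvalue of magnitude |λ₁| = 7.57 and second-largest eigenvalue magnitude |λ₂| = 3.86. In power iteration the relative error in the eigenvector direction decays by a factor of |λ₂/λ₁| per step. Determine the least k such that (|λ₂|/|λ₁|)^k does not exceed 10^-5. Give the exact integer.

18

|λ₂/λ₁| = 3.86/7.57 = 0.50991
Need k ≥ ln(10^-5) / ln(0.50991) = -11.5129 / -0.6735 ≈ 17.094
Smallest integer k satisfying the bound: 18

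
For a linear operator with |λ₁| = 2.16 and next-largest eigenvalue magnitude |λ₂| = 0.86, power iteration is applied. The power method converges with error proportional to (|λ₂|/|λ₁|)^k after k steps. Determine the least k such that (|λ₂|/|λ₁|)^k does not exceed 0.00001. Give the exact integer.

13

|λ₂/λ₁| = 0.86/2.16 = 0.39815
Need k ≥ ln(0.00001) / ln(0.39815) = -11.5129 / -0.9209 ≈ 12.501
Smallest integer k satisfying the bound: 13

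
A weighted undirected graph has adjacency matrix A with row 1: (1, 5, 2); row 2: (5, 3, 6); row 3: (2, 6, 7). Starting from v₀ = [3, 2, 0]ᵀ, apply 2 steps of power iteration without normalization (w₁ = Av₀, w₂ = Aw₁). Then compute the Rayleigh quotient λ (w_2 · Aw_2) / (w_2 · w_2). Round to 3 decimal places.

13.107

w1 = Av₀ = (1·3 + 5·2 + 2·0; 5·3 + 3·2 + 6·0; 2·3 + 6·2 + 7·0) = (13, 21, 18)
w2 = Aw1 = (1·13 + 5·21 + 2·18; 5·13 + 3·21 + 6·18; 2·13 + 6·21 + 7·18) = (154, 236, 278)
Aw2 = (1890, 3146, 3670)
w2·Aw2 = 154·1890 + 236·3146 + 278·3670 = 2053776; w2·w2 = 154·154 + 236·236 + 278·278 = 156696
λ ≈ 2053776/156696 = 13.107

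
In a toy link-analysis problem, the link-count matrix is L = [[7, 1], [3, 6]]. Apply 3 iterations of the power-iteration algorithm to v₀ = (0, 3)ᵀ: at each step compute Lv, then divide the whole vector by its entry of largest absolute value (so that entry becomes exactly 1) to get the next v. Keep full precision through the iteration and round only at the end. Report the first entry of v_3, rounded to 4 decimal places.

0.4762

Lv0 = (3.00000, 18.00000); divide by 18.00000 → v1 = (0.16667, 1.00000)
Lv1 = (2.16667, 6.50000); divide by 6.50000 → v2 = (0.33333, 1.00000)
Lv2 = (3.33333, 7.00000); divide by 7.00000 → v3 = (0.47619, 1.00000)
Requested entry of v3: 390/819 = 0.4762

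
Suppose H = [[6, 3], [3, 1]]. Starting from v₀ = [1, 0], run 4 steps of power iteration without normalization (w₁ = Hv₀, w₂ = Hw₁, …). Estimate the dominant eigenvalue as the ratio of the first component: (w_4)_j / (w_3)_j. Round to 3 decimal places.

λ ≈ 7.405

w1 = Hv₀ = (6·1 + 3·0; 3·1 + 1·0) = (6, 3)
w2 = Hw1 = (6·6 + 3·3; 3·6 + 1·3) = (45, 21)
w3 = Hw2 = (333, 156)
w4 = Hw3 = (2466, 1155)
Ratio at component: 2466 / 333 = 7.405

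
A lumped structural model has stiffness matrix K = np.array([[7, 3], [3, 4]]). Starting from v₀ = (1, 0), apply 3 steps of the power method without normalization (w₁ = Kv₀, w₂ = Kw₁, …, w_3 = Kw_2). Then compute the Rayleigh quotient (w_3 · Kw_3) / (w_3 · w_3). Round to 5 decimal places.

λ ≈ 8.85358

w1 = Kv₀ = (7·1 + 3·0; 3·1 + 4·0) = (7, 3)
w2 = Kw1 = (7·7 + 3·3; 3·7 + 4·3) = (58, 33)
w3 = Kw2 = (505, 306)
Kw3 = (4453, 2739)
w3·Kw3 = 505·4453 + 306·2739 = 3086899; w3·w3 = 505·505 + 306·306 = 348661
λ ≈ 3086899/348661 = 8.85358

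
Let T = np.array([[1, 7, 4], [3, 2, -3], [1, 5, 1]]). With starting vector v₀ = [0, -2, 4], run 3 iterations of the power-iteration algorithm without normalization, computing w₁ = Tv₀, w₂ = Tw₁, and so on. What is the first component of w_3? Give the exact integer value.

-526

w1 = Tv₀ = (2, -16, -6)
w2 = Tw1 = (-134, -8, -84)
w3 = Tw2 = (-526, -166, -258)
The requested component of w3 is -526.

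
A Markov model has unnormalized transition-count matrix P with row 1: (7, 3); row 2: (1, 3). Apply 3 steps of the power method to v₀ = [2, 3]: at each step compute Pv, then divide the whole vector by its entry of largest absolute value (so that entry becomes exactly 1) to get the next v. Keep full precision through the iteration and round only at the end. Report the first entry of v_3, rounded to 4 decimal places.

1.0000

Pv0 = (23.00000, 11.00000); divide by 23.00000 → v1 = (1.00000, 0.47826)
Pv1 = (8.43478, 2.43478); divide by 8.43478 → v2 = (1.00000, 0.28866)
Pv2 = (7.86598, 1.86598); divide by 7.86598 → v3 = (1.00000, 0.23722)
Requested entry of v3: 1526/1526 = 1.0000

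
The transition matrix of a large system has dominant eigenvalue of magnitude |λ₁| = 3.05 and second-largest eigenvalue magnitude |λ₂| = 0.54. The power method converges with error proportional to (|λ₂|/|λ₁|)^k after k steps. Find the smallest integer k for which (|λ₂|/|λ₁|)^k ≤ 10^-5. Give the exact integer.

|λ₂/λ₁| = 0.54/3.05 = 0.17705
Need k ≥ ln(10^-5) / ln(0.17705) = -11.5129 / -1.7313 ≈ 6.650
Smallest integer k satisfying the bound: 7

7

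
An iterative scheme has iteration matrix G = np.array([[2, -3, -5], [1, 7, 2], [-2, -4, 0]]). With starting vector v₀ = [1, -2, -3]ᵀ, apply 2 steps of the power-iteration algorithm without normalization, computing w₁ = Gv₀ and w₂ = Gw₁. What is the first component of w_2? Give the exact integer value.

73

w1 = Gv₀ = (23, -19, 6)
w2 = Gw1 = (73, -98, 30)
The requested component of w2 is 73.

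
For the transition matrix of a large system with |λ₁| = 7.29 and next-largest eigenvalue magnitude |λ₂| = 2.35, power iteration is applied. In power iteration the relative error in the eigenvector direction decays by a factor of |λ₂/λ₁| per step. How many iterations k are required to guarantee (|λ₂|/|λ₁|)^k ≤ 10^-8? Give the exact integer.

|λ₂/λ₁| = 2.35/7.29 = 0.32236
Need k ≥ ln(10^-8) / ln(0.32236) = -18.4207 / -1.1321 ≈ 16.271
Smallest integer k satisfying the bound: 17

17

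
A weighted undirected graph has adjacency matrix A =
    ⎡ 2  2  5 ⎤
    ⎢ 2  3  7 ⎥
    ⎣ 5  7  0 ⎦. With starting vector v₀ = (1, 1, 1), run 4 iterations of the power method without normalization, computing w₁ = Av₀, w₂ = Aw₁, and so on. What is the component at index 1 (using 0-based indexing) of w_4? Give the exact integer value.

w1 = Av₀ = (9, 12, 12)
w2 = Aw1 = (102, 138, 129)
w3 = Aw2 = (1125, 1521, 1476)
w4 = Aw3 = (12672, 17145, 16272)
The requested component of w4 is 17145.

17145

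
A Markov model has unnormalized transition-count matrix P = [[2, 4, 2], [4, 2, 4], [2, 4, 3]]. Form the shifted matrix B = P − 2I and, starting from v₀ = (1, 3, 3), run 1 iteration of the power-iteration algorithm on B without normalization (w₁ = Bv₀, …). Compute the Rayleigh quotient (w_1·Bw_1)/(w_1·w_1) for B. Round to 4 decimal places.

μ ≈ 6.8964

B = P − 2I has rows (0, 4, 2); (4, 0, 4); (2, 4, 1)
w1 = Bv₀ = (18, 16, 17)
Bw1 = (98, 140, 117)
w1·Bw1 = 5993; w1·w1 = 869; μ ≈ 5993/869 = 6.8964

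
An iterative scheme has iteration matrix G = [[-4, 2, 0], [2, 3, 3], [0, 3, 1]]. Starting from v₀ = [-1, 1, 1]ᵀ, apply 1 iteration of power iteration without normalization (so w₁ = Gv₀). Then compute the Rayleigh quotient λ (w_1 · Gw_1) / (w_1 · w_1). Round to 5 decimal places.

1.64706

w1 = Gv₀ = (6, 4, 4)
Gw1 = (-16, 36, 16)
w1·Gw1 = 6·(-16) + 4·36 + 4·16 = 112; w1·w1 = 6·6 + 4·4 + 4·4 = 68
λ ≈ 112/68 = 1.64706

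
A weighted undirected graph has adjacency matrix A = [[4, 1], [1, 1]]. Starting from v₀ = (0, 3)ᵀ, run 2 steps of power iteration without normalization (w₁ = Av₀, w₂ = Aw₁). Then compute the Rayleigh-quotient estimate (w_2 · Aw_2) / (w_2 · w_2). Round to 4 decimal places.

4.2759

w1 = Av₀ = (3, 3)
w2 = Aw1 = (15, 6)
Aw2 = (66, 21)
w2·Aw2 = 15·66 + 6·21 = 1116; w2·w2 = 15·15 + 6·6 = 261
λ ≈ 1116/261 = 4.2759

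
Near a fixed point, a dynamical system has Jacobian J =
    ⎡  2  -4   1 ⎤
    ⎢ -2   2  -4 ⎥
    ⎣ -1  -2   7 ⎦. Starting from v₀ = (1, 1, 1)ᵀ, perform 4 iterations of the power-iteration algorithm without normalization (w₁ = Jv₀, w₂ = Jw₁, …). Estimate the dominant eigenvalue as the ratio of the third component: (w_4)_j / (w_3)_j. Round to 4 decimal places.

8.0351

w1 = Jv₀ = (-1, -4, 4)
w2 = Jw1 = (18, -22, 37)
w3 = Jw2 = (161, -228, 285)
w4 = Jw3 = (1519, -1918, 2290)
Ratio at component: 2290 / 285 = 8.0351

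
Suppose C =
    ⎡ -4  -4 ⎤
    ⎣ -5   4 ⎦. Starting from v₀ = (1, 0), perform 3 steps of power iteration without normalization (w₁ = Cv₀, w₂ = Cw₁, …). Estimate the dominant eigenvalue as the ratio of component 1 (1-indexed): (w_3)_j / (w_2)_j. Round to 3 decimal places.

λ ≈ -4.000

w1 = Cv₀ = ((-4)·1 + (-4)·0; (-5)·1 + 4·0) = (-4, -5)
w2 = Cw1 = ((-4)·(-4) + (-4)·(-5); (-5)·(-4) + 4·(-5)) = (36, 0)
w3 = Cw2 = (-144, -180)
Ratio at component: -144 / 36 = -4.000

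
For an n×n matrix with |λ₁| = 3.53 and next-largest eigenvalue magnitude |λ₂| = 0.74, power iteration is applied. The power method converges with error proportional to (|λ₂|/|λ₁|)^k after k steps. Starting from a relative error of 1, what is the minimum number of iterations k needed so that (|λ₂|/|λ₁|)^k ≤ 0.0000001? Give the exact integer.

|λ₂/λ₁| = 0.74/3.53 = 0.20963
Need k ≥ ln(0.0000001) / ln(0.20963) = -16.1181 / -1.5624 ≈ 10.316
Smallest integer k satisfying the bound: 11

11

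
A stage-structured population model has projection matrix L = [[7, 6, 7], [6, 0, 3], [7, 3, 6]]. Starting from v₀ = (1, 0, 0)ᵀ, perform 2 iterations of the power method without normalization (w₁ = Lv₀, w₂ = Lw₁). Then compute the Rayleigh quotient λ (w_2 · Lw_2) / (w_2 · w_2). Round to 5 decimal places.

16.09087

w1 = Lv₀ = (7, 6, 7)
w2 = Lw1 = (134, 63, 109)
Lw2 = (2079, 1131, 1781)
w2·Lw2 = 134·2079 + 63·1131 + 109·1781 = 543968; w2·w2 = 134·134 + 63·63 + 109·109 = 33806
λ ≈ 543968/33806 = 16.09087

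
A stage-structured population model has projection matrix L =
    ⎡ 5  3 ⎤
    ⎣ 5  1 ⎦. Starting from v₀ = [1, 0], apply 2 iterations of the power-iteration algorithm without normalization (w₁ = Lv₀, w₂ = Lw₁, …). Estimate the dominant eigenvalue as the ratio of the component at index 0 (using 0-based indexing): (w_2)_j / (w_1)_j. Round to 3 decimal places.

w1 = Lv₀ = (5·1 + 3·0; 5·1 + 1·0) = (5, 5)
w2 = Lw1 = (5·5 + 3·5; 5·5 + 1·5) = (40, 30)
Ratio at component: 40 / 5 = 8.000

λ ≈ 8.000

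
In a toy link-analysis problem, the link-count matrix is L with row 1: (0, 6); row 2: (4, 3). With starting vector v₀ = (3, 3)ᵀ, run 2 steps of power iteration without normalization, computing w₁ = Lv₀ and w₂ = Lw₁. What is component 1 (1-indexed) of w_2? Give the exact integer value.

126

w1 = Lv₀ = (0·3 + 6·3; 4·3 + 3·3) = (18, 21)
w2 = Lw1 = (0·18 + 6·21; 4·18 + 3·21) = (126, 135)
The requested component of w2 is 126.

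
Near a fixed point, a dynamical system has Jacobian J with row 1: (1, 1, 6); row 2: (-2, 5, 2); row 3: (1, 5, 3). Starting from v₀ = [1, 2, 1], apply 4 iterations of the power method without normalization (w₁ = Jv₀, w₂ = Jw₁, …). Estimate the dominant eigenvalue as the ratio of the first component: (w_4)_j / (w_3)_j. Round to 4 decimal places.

6.8934

w1 = Jv₀ = (9, 10, 14)
w2 = Jw1 = (103, 60, 101)
w3 = Jw2 = (769, 296, 706)
w4 = Jw3 = (5301, 1354, 4367)
Ratio at component: 5301 / 769 = 6.8934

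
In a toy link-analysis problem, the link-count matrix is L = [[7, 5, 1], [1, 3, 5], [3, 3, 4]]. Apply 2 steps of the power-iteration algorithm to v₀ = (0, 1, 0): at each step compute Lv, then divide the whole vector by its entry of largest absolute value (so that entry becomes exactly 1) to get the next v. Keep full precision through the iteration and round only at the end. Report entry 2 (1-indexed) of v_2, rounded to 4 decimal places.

Lv0 = (5.00000, 3.00000, 3.00000); divide by 5.00000 → v1 = (1.00000, 0.60000, 0.60000)
Lv1 = (10.60000, 5.80000, 7.20000); divide by 10.60000 → v2 = (1.00000, 0.54717, 0.67925)
Requested entry of v2: 29/53 = 0.5472

0.5472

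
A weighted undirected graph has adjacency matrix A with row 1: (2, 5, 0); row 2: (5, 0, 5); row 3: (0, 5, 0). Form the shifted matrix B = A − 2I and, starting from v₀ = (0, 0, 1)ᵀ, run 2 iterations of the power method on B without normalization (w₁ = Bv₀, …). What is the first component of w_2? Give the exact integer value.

25

B = A − 2I has rows (0, 5, 0); (5, -2, 5); (0, 5, -2)
w1 = Bv₀ = (0·0 + 5·0 + 0·1; 5·0 + (-2)·0 + 5·1; 0·0 + 5·0 + (-2)·1) = (0, 5, -2)
w2 = Bw1 = (0·0 + 5·5 + 0·(-2); 5·0 + (-2)·5 + 5·(-2); 0·0 + 5·5 + (-2)·(-2)) = (25, -20, 29)
Requested component of w2: 25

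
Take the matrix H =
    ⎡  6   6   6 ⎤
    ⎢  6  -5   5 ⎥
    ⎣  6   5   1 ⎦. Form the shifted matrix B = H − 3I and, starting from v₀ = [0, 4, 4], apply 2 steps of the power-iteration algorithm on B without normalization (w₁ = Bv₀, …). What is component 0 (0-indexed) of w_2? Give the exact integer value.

B = H − 3I has rows (3, 6, 6); (6, -8, 5); (6, 5, -2)
w1 = Bv₀ = (3·0 + 6·4 + 6·4; 6·0 + (-8)·4 + 5·4; 6·0 + 5·4 + (-2)·4) = (48, -12, 12)
w2 = Bw1 = (3·48 + 6·(-12) + 6·12; 6·48 + (-8)·(-12) + 5·12; 6·48 + 5·(-12) + (-2)·12) = (144, 444, 204)
Requested component of w2: 144

144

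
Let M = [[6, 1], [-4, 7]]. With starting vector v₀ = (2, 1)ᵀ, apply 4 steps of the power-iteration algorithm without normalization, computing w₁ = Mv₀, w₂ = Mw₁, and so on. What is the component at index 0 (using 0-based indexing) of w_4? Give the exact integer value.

w1 = Mv₀ = (13, -1)
w2 = Mw1 = (77, -59)
w3 = Mw2 = (403, -721)
w4 = Mw3 = (1697, -6659)
The requested component of w4 is 1697.

1697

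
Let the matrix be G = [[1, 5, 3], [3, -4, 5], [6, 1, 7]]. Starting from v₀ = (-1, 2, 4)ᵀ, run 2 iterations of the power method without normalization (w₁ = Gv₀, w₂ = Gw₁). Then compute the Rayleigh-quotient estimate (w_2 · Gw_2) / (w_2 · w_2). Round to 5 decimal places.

w1 = Gv₀ = (1·(-1) + 5·2 + 3·4; 3·(-1) + (-4)·2 + 5·4; 6·(-1) + 1·2 + 7·4) = (21, 9, 24)
w2 = Gw1 = (1·21 + 5·9 + 3·24; 3·21 + (-4)·9 + 5·24; 6·21 + 1·9 + 7·24) = (138, 147, 303)
Gw2 = (1782, 1341, 3096)
w2·Gw2 = 138·1782 + 147·1341 + 303·3096 = 1381131; w2·w2 = 138·138 + 147·147 + 303·303 = 132462
λ ≈ 1381131/132462 = 10.42662

10.42662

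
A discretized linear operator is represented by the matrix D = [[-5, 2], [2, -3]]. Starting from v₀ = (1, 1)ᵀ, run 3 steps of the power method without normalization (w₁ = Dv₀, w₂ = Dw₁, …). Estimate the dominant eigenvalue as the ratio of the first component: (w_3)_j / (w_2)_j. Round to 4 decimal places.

λ ≈ -5.4615

w1 = Dv₀ = (-3, -1)
w2 = Dw1 = (13, -3)
w3 = Dw2 = (-71, 35)
Ratio at component: -71 / 13 = -5.4615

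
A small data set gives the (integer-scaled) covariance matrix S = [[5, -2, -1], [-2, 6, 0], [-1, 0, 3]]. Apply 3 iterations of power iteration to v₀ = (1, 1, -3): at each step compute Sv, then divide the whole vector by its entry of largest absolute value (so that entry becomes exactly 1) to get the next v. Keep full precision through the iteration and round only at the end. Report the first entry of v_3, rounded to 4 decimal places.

Sv0 = (6.00000, 4.00000, -10.00000); divide by -10.00000 → v1 = (-0.60000, -0.40000, 1.00000)
Sv1 = (-3.20000, -1.20000, 3.60000); divide by 3.60000 → v2 = (-0.88889, -0.33333, 1.00000)
Sv2 = (-4.77778, -0.22222, 3.88889); divide by -4.77778 → v3 = (1.00000, 0.04651, -0.81395)
Requested entry of v3: 172/172 = 1.0000

1.0000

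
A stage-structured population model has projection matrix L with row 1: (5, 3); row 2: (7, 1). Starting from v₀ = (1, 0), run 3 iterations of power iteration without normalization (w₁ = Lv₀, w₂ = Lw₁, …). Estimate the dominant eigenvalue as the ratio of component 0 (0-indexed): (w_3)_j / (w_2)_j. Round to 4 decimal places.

λ ≈ 7.7391

w1 = Lv₀ = (5, 7)
w2 = Lw1 = (46, 42)
w3 = Lw2 = (356, 364)
Ratio at component: 356 / 46 = 7.7391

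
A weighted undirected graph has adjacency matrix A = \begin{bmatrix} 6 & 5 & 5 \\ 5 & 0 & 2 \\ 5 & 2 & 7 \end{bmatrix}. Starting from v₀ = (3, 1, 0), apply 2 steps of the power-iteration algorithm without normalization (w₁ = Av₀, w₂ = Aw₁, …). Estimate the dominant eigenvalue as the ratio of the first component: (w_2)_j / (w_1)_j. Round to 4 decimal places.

w1 = Av₀ = (23, 15, 17)
w2 = Aw1 = (298, 149, 264)
Ratio at component: 298 / 23 = 12.9565

12.9565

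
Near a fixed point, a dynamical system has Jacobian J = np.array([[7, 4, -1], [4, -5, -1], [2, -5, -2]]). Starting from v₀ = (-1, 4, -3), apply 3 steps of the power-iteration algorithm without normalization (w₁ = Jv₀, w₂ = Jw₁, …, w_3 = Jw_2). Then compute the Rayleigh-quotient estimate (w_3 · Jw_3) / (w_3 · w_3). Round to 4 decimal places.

λ ≈ -6.2728

w1 = Jv₀ = (12, -21, -16)
w2 = Jw1 = (16, 169, 161)
w3 = Jw2 = (627, -942, -1135)
Jw3 = (1756, 8353, 8234)
w3·Jw3 = 627·1756 + (-942)·8353 + (-1135)·8234 = -16113104; w3·w3 = 627·627 + (-942)·(-942) + (-1135)·(-1135) = 2568718
λ ≈ -16113104/2568718 = -6.2728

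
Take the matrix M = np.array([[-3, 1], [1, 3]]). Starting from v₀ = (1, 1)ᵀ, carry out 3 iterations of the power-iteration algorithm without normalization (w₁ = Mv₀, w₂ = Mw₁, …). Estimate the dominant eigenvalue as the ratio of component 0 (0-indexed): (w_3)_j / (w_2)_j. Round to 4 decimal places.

-2.0000

w1 = Mv₀ = ((-3)·1 + 1·1; 1·1 + 3·1) = (-2, 4)
w2 = Mw1 = ((-3)·(-2) + 1·4; 1·(-2) + 3·4) = (10, 10)
w3 = Mw2 = (-20, 40)
Ratio at component: -20 / 10 = -2.0000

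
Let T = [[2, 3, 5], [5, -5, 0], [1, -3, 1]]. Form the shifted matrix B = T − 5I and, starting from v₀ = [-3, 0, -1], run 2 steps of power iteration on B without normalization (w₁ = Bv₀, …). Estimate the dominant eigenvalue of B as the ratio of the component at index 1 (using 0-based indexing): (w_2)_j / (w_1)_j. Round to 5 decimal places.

B = T − 5I has rows (-3, 3, 5); (5, -10, 0); (1, -3, -4)
w1 = Bv₀ = (4, -15, 1)
w2 = Bw1 = (-52, 170, 45)
Ratio: 170/-15 = -11.33333

-11.33333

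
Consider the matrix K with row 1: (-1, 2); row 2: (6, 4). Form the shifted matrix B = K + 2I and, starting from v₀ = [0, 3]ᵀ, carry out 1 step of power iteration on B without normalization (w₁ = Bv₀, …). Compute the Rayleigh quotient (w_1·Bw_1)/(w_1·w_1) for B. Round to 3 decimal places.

B = K + 2I has rows (1, 2); (6, 6)
w1 = Bv₀ = (1·0 + 2·3; 6·0 + 6·3) = (6, 18)
Bw1 = (42, 144)
w1·Bw1 = 2844; w1·w1 = 360; μ ≈ 2844/360 = 7.900

7.900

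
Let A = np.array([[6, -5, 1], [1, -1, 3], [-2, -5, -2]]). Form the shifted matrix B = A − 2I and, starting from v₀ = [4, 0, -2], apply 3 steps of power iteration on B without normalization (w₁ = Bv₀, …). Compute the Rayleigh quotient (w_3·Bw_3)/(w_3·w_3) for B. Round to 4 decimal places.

μ ≈ 0.2435

B = A − 2I has rows (4, -5, 1); (1, -3, 3); (-2, -5, -4)
w1 = Bv₀ = (4·4 + (-5)·0 + 1·(-2); 1·4 + (-3)·0 + 3·(-2); (-2)·4 + (-5)·0 + (-4)·(-2)) = (14, -2, 0)
w2 = Bw1 = (4·14 + (-5)·(-2) + 1·0; 1·14 + (-3)·(-2) + 3·0; (-2)·14 + (-5)·(-2) + (-4)·0) = (66, 20, -18)
w3 = Bw2 = (146, -48, -160)
Bw3 = (664, -190, 588)
w3·Bw3 = 11984; w3·w3 = 49220; μ ≈ 11984/49220 = 0.2435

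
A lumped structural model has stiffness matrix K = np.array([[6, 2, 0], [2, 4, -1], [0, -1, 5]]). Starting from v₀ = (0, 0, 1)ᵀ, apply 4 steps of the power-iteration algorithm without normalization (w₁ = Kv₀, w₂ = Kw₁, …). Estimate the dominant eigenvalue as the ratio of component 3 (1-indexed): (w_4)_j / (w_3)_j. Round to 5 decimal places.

w1 = Kv₀ = (6·0 + 2·0 + 0·1; 2·0 + 4·0 + (-1)·1; 0·0 + (-1)·0 + 5·1) = (0, -1, 5)
w2 = Kw1 = (6·0 + 2·(-1) + 0·5; 2·0 + 4·(-1) + (-1)·5; 0·0 + (-1)·(-1) + 5·5) = (-2, -9, 26)
w3 = Kw2 = (-30, -66, 139)
w4 = Kw3 = (-312, -463, 761)
Ratio at component: 761 / 139 = 5.47482

5.47482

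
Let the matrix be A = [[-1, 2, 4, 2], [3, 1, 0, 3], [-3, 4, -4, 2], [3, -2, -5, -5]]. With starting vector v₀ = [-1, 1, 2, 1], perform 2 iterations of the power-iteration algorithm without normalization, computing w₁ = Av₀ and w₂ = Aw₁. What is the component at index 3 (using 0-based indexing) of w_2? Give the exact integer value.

w1 = Av₀ = (13, 1, 1, -20)
w2 = Aw1 = (-47, -20, -79, 132)
The requested component of w2 is 132.

132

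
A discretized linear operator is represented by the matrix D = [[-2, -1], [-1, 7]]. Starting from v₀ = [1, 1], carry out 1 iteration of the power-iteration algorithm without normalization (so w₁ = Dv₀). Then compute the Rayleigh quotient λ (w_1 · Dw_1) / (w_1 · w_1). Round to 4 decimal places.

w1 = Dv₀ = ((-2)·1 + (-1)·1; (-1)·1 + 7·1) = (-3, 6)
Dw1 = (0, 45)
w1·Dw1 = (-3)·0 + 6·45 = 270; w1·w1 = (-3)·(-3) + 6·6 = 45
λ ≈ 270/45 = 6.0000

λ ≈ 6.0000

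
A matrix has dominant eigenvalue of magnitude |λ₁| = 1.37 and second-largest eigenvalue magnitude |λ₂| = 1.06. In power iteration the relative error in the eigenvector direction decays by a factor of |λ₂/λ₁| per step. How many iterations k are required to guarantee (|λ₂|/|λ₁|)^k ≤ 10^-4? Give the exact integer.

36

|λ₂/λ₁| = 1.06/1.37 = 0.77372
Need k ≥ ln(10^-4) / ln(0.77372) = -9.2103 / -0.2565 ≈ 35.902
Smallest integer k satisfying the bound: 36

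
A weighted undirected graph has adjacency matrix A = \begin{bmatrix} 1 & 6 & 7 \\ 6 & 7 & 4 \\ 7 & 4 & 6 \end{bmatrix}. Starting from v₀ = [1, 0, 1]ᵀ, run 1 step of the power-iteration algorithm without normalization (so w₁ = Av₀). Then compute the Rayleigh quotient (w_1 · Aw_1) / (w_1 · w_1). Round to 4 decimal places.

w1 = Av₀ = (8, 10, 13)
Aw1 = (159, 170, 174)
w1·Aw1 = 8·159 + 10·170 + 13·174 = 5234; w1·w1 = 8·8 + 10·10 + 13·13 = 333
λ ≈ 5234/333 = 15.7177

15.7177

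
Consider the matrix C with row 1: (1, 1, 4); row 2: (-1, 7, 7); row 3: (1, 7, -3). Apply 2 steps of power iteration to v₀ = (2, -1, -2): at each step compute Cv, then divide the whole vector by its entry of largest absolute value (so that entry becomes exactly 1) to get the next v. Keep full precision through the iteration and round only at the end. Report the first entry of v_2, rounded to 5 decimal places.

0.15205

Cv0 = (-7.000000, -23.000000, 1.000000); divide by -23.000000 → v1 = (0.304348, 1.000000, -0.043478)
Cv1 = (1.130435, 6.391304, 7.434783); divide by 7.434783 → v2 = (0.152047, 0.859649, 1.000000)
Requested entry of v2: -26/-171 = 0.15205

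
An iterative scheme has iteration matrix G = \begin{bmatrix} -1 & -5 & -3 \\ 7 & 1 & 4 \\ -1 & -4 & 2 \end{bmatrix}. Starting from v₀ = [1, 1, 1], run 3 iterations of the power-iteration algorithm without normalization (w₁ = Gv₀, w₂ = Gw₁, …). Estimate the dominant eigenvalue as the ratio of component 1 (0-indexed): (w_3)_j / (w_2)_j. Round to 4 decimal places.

8.5238

w1 = Gv₀ = (-9, 12, -3)
w2 = Gw1 = (-42, -63, -45)
w3 = Gw2 = (492, -537, 204)
Ratio at component: -537 / -63 = 8.5238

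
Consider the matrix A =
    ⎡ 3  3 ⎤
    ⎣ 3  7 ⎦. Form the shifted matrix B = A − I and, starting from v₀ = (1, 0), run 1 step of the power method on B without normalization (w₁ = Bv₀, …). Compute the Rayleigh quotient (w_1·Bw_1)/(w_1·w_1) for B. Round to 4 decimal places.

B = A − I has rows (2, 3); (3, 6)
w1 = Bv₀ = (2, 3)
Bw1 = (13, 24)
w1·Bw1 = 98; w1·w1 = 13; μ ≈ 98/13 = 7.5385

7.5385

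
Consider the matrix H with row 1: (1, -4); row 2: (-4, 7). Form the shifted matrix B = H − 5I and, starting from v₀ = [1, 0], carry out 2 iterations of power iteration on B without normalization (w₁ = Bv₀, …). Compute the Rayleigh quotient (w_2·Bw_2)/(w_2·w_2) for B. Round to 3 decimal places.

B = H − 5I has rows (-4, -4); (-4, 2)
w1 = Bv₀ = ((-4)·1 + (-4)·0; (-4)·1 + 2·0) = (-4, -4)
w2 = Bw1 = ((-4)·(-4) + (-4)·(-4); (-4)·(-4) + 2·(-4)) = (32, 8)
Bw2 = (-160, -112)
w2·Bw2 = -6016; w2·w2 = 1088; μ ≈ -6016/1088 = -5.529

μ ≈ -5.529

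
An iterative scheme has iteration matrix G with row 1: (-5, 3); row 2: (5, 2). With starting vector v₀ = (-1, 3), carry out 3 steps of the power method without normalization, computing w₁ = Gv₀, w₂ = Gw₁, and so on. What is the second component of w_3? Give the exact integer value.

w1 = Gv₀ = (14, 1)
w2 = Gw1 = (-67, 72)
w3 = Gw2 = (551, -191)
The requested component of w3 is -191.

-191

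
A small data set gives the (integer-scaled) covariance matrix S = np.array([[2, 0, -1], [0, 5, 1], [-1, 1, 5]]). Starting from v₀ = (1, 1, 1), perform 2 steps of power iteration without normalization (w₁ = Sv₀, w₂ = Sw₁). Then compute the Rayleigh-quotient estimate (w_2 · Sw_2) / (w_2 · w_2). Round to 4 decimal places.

λ ≈ 6.0558

w1 = Sv₀ = (2·1 + 0·1 + (-1)·1; 0·1 + 5·1 + 1·1; (-1)·1 + 1·1 + 5·1) = (1, 6, 5)
w2 = Sw1 = (2·1 + 0·6 + (-1)·5; 0·1 + 5·6 + 1·5; (-1)·1 + 1·6 + 5·5) = (-3, 35, 30)
Sw2 = (-36, 205, 188)
w2·Sw2 = (-3)·(-36) + 35·205 + 30·188 = 12923; w2·w2 = (-3)·(-3) + 35·35 + 30·30 = 2134
λ ≈ 12923/2134 = 6.0558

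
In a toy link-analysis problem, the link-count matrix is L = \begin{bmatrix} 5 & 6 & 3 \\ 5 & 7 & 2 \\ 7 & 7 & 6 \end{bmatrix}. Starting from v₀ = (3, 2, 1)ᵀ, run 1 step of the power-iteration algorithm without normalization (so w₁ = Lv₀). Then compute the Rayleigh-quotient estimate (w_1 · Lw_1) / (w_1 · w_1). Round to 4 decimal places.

λ ≈ 15.6076

w1 = Lv₀ = (5·3 + 6·2 + 3·1; 5·3 + 7·2 + 2·1; 7·3 + 7·2 + 6·1) = (30, 31, 41)
Lw1 = (459, 449, 673)
w1·Lw1 = 30·459 + 31·449 + 41·673 = 55282; w1·w1 = 30·30 + 31·31 + 41·41 = 3542
λ ≈ 55282/3542 = 15.6076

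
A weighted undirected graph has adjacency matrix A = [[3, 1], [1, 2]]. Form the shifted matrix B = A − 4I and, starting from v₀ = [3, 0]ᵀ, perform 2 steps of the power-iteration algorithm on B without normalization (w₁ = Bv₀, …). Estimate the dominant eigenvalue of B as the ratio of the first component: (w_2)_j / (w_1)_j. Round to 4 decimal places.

B = A − 4I has rows (-1, 1); (1, -2)
w1 = Bv₀ = (-3, 3)
w2 = Bw1 = (6, -9)
Ratio: 6/-3 = -2.0000

-2.0000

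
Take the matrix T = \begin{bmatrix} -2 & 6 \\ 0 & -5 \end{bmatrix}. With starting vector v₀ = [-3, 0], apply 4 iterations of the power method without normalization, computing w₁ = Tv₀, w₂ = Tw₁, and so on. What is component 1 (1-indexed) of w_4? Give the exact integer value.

w1 = Tv₀ = ((-2)·(-3) + 6·0; 0·(-3) + (-5)·0) = (6, 0)
w2 = Tw1 = ((-2)·6 + 6·0; 0·6 + (-5)·0) = (-12, 0)
w3 = Tw2 = (24, 0)
w4 = Tw3 = (-48, 0)
The requested component of w4 is -48.

-48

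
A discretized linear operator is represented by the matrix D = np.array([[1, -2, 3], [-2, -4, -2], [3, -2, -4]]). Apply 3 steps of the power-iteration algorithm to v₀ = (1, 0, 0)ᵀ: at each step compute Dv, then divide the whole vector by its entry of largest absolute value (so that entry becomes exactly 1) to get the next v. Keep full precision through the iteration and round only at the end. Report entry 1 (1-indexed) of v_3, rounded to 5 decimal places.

Dv0 = (1.000000, -2.000000, 3.000000); divide by 3.000000 → v1 = (0.333333, -0.666667, 1.000000)
Dv1 = (4.666667, 0.000000, -1.666667); divide by 4.666667 → v2 = (1.000000, 0.000000, -0.357143)
Dv2 = (-0.071429, -1.285714, 4.428571); divide by 4.428571 → v3 = (-0.016129, -0.290323, 1.000000)
Requested entry of v3: -1/62 = -0.01613

-0.01613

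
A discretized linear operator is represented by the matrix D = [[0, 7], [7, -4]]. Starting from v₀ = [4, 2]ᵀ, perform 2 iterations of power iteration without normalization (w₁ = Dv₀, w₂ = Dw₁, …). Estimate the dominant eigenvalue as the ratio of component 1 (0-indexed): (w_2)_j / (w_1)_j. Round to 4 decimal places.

w1 = Dv₀ = (0·4 + 7·2; 7·4 + (-4)·2) = (14, 20)
w2 = Dw1 = (0·14 + 7·20; 7·14 + (-4)·20) = (140, 18)
Ratio at component: 18 / 20 = 0.9000

0.9000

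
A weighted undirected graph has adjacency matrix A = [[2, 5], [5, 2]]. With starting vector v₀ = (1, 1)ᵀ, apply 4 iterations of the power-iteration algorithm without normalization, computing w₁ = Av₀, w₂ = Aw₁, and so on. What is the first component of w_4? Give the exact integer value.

2401

w1 = Av₀ = (2·1 + 5·1; 5·1 + 2·1) = (7, 7)
w2 = Aw1 = (2·7 + 5·7; 5·7 + 2·7) = (49, 49)
w3 = Aw2 = (343, 343)
w4 = Aw3 = (2401, 2401)
The requested component of w4 is 2401.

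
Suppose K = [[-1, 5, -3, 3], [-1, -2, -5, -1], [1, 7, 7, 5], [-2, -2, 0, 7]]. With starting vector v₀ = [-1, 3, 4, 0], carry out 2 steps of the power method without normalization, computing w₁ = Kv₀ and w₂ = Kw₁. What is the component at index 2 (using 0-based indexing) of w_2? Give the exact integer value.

145

w1 = Kv₀ = (4, -25, 48, -4)
w2 = Kw1 = (-285, -190, 145, 14)
The requested component of w2 is 145.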